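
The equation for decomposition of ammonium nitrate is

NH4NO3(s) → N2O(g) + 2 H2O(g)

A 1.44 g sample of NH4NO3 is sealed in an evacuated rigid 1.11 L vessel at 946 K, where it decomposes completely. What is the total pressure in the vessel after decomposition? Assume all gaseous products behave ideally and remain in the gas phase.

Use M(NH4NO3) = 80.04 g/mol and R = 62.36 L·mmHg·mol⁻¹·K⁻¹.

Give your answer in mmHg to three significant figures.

2870 mmHg

n(NH4NO3) = 1.44 / 80.04 = 0.01799 mol
n(gas produced) = (3/1) × 0.01799 = 0.05397 mol
P = nRT/V = 0.05397 × 62.36 × 946 / 1.11 = 2868 mmHg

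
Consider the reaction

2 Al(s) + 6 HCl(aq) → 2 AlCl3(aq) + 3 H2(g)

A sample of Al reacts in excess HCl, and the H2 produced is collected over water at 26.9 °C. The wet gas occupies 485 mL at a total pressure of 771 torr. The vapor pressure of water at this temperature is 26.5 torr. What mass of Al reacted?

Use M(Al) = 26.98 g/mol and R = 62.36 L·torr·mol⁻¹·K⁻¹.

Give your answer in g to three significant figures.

P(H2) = 771 − 26.5 = 744.5 torr
n(H2) = PV/RT = (744.5 × 0.4850) / (62.36 × 300.05) = 0.01930 mol
n(Al) = (2/3) × 0.01930 = 0.01287 mol
m(Al) = 0.01287 × 26.98 = 0.3472 g

0.347 g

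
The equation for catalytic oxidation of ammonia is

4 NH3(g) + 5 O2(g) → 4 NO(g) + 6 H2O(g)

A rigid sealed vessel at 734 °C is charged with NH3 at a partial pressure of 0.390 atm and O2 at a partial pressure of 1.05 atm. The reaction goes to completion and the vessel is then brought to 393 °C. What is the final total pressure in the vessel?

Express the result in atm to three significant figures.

1.02 atm

At constant V, partial pressures at 734 °C are proportional to moles, so apply stoichiometry directly to pressures.
P(O2) required for 0.390 atm of NH3 = (5/4) × 0.390 = 0.4875 atm; available 1.05 atm, so NH3 is limiting.
P(O2) remaining = 1.05 − (5/4) × 0.390 = 0.5625 atm
P(gaseous products) = (4+6)/4 × 0.390 = 0.9750 atm
P_total at 734 °C = 0.5625 + 0.9750 = 1.538 atm
Scaling to 393 °C: P = 1.538 × 666.15/1007.15 = 1.017 atm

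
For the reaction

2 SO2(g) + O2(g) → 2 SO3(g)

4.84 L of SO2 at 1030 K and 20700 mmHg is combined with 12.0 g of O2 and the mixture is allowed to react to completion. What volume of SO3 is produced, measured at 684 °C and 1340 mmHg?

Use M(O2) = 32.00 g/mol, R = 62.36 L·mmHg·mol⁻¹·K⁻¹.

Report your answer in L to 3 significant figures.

n(SO2) = PV/RT = (20700 × 4.84) / (62.36 × 1030) = 1.560 mol
n(O2) = 12.0 / 32.00 = 0.3750 mol
For 1.560 mol SO2, stoichiometry requires (1/2) × 1.560 = 0.7800 mol O2; 0.3750 mol is available, so O2 is limiting.
n(SO3) = (2/1) × 0.3750 = 0.7500 mol
V(SO3) = nRT/P = 0.7500 × 62.36 × 957.15 / 1340 = 33.41 L

33.4 L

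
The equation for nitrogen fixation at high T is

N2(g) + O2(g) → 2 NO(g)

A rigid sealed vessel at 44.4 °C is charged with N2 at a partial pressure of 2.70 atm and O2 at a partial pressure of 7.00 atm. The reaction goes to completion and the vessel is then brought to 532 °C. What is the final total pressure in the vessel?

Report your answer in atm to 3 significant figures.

Because the vessel is rigid and T is held at 44.4 °C, work the stoichiometry in partial pressures (P_i = n_iRT/V).
P(O2) required for 2.70 atm of N2 = (1/1) × 2.70 = 2.700 atm; available 7.00 atm, so N2 is limiting.
P(O2) remaining = 7.00 − (1/1) × 2.70 = 4.300 atm
P(gaseous products) = (2)/1 × 2.70 = 5.400 atm
P_total at 44.4 °C = 4.300 + 5.400 = 9.700 atm
Scaling to 532 °C: P = 9.700 × 805.15/317.55 = 24.59 atm

24.6 atm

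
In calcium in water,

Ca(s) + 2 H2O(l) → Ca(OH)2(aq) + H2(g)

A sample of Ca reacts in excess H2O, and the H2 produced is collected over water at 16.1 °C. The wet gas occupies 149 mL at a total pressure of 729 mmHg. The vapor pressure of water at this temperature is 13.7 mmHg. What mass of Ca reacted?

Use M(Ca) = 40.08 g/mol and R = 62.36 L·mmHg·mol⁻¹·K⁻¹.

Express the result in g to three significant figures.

P(H2) = 729 − 13.7 = 715.3 mmHg
n(H2) = PV/RT = (715.3 × 0.1490) / (62.36 × 289.25) = 0.005909 mol
n(Ca) = (1/1) × 0.005909 = 0.005909 mol
m(Ca) = 0.005909 × 40.08 = 0.2368 g

0.237 g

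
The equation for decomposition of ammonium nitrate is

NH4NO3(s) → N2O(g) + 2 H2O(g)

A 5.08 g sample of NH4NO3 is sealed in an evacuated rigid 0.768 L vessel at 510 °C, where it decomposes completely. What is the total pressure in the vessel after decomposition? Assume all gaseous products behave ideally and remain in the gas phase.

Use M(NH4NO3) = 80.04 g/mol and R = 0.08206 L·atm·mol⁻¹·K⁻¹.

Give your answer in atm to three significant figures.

15.9 atm

n(NH4NO3) = 5.08 / 80.04 = 0.06347 mol
n(gas produced) = (3/1) × 0.06347 = 0.1904 mol
P = nRT/V = 0.1904 × 0.08206 × 783.15 / 0.768 = 15.93 atm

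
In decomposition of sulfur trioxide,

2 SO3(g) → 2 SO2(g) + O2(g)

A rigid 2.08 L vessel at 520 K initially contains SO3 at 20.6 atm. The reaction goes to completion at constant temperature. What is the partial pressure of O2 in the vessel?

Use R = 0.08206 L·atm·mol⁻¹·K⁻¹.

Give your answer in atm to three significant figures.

n(SO3)₀ = PV/RT = (20.6 × 2.08) / (0.08206 × 520) = 1.004 mol
n(O2) = (1/2) × 1.004 = 0.5020 mol
P(O2) = nRT/V = 0.5020 × 0.08206 × 520 / 2.08 = 10.30 atm

10.3 atm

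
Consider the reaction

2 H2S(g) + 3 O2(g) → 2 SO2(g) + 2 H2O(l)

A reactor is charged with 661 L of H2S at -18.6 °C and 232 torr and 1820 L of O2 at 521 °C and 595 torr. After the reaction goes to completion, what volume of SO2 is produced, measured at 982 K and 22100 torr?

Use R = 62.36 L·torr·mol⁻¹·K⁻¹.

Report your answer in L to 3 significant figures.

n(H2S) = PV/RT = (232 × 661) / (62.36 × 254.55) = 9.661 mol
n(O2) = PV/RT = (595 × 1820) / (62.36 × 794.15) = 21.87 mol
For 9.661 mol H2S, stoichiometry requires (3/2) × 9.661 = 14.49 mol O2; 21.87 mol is available, so H2S is limiting.
n(SO2) = (2/2) × 9.661 = 9.661 mol
V(SO2) = nRT/P = 9.661 × 62.36 × 982 / 22100 = 26.77 L

26.8 L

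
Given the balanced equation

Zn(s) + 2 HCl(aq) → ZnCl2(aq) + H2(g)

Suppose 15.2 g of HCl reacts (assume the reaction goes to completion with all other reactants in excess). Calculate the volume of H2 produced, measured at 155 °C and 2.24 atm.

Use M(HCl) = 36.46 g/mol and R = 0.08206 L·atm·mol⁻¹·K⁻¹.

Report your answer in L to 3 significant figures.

3.27 L

n(HCl) = 15.20 / 36.46 = 0.4169 mol
n(H2) = (1/2) × 0.4169 = 0.2084 mol
V = nRT/P = 0.2084 × 0.08206 × 428.15 / 2.24 = 3.269 L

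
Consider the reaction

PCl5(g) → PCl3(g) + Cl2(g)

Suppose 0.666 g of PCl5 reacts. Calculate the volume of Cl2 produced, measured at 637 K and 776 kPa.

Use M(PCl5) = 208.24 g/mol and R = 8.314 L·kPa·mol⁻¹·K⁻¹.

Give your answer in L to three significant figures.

0.0218 L

n(PCl5) = 0.6660 / 208.24 = 0.003198 mol
n(Cl2) = (1/1) × 0.003198 = 0.003198 mol
V = nRT/P = 0.003198 × 8.314 × 637 / 776 = 0.02183 L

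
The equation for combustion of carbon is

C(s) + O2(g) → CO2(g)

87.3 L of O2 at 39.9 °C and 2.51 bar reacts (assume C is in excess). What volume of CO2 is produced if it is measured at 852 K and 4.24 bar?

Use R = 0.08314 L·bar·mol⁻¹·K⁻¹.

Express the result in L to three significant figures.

141 L

n(O2) = PV/RT = (2.51 × 87.3) / (0.08314 × 313.05) = 8.419 mol
n(CO2) = (1/1) × 8.419 = 8.419 mol
V = nRT/P = 8.419 × 0.08314 × 852 / 4.24 = 140.7 L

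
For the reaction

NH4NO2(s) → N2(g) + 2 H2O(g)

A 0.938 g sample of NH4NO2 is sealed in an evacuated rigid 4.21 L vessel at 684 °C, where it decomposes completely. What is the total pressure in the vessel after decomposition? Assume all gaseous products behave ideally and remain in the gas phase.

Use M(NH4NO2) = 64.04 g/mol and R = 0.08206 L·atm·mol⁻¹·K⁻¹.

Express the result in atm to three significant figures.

0.820 atm

n(NH4NO2) = 0.938 / 64.04 = 0.01465 mol
n(gas produced) = (3/1) × 0.01465 = 0.04395 mol
P = nRT/V = 0.04395 × 0.08206 × 957.15 / 4.21 = 0.8200 atm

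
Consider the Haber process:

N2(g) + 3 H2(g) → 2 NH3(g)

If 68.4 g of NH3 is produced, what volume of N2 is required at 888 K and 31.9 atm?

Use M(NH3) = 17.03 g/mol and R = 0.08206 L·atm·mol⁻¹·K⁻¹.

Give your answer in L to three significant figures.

n(NH3) = 68.40 / 17.03 = 4.016 mol
n(N2) = (1/2) × 4.016 = 2.008 mol
V = nRT/P = 2.008 × 0.08206 × 888 / 31.9 = 4.587 L

4.59 L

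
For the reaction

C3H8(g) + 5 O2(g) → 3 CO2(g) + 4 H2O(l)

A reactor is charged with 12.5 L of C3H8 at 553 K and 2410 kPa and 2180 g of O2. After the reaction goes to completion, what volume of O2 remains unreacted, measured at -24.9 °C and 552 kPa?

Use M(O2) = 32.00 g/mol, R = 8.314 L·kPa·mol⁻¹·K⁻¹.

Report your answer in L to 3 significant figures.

132 L

n(C3H8) = PV/RT = (2410 × 12.5) / (8.314 × 553) = 6.552 mol
n(O2) = 2180 / 32.00 = 68.12 mol
For 6.552 mol C3H8, stoichiometry requires (5/1) × 6.552 = 32.76 mol O2; 68.12 mol is available, so C3H8 is limiting.
n(O2) consumed = (5/1) × 6.552 = 32.76 mol; remaining = 68.12 − 32.76 = 35.36 mol
V(O2) = nRT/P = 35.36 × 8.314 × 248.25 / 552 = 132.2 L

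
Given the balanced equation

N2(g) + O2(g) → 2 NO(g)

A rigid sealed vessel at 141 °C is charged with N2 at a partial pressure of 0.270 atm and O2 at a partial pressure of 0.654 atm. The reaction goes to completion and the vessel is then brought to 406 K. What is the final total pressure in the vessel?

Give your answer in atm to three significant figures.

0.906 atm

With V and T fixed, P_i ∝ n_i, so the mole ratios apply directly to partial pressures at 141 °C.
P(O2) required for 0.270 atm of N2 = (1/1) × 0.270 = 0.2700 atm; available 0.654 atm, so N2 is limiting.
P(O2) remaining = 0.654 − (1/1) × 0.270 = 0.3840 atm
P(gaseous products) = (2)/1 × 0.270 = 0.5400 atm
P_total at 141 °C = 0.3840 + 0.5400 = 0.9240 atm
Scaling to 406 K: P = 0.9240 × 406/414.15 = 0.9058 atm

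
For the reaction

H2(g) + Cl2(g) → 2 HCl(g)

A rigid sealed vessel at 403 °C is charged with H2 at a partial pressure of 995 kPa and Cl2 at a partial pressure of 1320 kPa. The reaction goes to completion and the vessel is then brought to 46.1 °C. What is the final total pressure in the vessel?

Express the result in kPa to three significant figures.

At constant V, partial pressures at 403 °C are proportional to moles, so apply stoichiometry directly to pressures.
P(Cl2) required for 995 kPa of H2 = (1/1) × 995 = 995.0 kPa; available 1320 kPa, so H2 is limiting.
P(Cl2) remaining = 1320 − (1/1) × 995 = 325.0 kPa
P(gaseous products) = (2)/1 × 995 = 1990 kPa
P_total at 403 °C = 325.0 + 1990 = 2315 kPa
Scaling to 46.1 °C: P = 2315 × 319.25/676.15 = 1093 kPa

1090 kPa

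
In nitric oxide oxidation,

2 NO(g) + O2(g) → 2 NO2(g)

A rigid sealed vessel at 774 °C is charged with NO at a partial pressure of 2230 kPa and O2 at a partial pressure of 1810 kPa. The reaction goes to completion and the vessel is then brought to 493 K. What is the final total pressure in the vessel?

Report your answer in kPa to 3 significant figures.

1380 kPa

Because the vessel is rigid and T is held at 774 °C, work the stoichiometry in partial pressures (P_i = n_iRT/V).
P(O2) required for 2230 kPa of NO = (1/2) × 2230 = 1115 kPa; available 1810 kPa, so NO is limiting.
P(O2) remaining = 1810 − (1/2) × 2230 = 695.0 kPa
P(gaseous products) = (2)/2 × 2230 = 2230 kPa
P_total at 774 °C = 695.0 + 2230 = 2925 kPa
Scaling to 493 K: P = 2925 × 493/1047.15 = 1377 kPa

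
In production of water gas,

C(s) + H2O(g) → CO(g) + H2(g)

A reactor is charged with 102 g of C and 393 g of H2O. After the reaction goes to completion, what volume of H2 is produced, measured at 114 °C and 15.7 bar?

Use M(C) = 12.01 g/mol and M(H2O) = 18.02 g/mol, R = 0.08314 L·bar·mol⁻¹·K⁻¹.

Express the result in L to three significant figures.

n(C) = 102 / 12.01 = 8.493 mol
n(H2O) = 393 / 18.02 = 21.81 mol
For 8.493 mol C, stoichiometry requires (1/1) × 8.493 = 8.493 mol H2O; 21.81 mol is available, so C is limiting.
n(H2) = (1/1) × 8.493 = 8.493 mol
V(H2) = nRT/P = 8.493 × 0.08314 × 387.15 / 15.7 = 17.41 L

17.4 L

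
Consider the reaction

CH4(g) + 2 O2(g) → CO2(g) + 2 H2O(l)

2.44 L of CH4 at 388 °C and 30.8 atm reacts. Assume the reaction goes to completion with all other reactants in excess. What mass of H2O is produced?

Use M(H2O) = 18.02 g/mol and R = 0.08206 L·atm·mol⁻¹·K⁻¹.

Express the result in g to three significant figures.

n(CH4) = PV/RT = (30.8 × 2.44) / (0.08206 × 661.15) = 1.385 mol
n(H2O) = (2/1) × 1.385 = 2.770 mol
m(H2O) = 2.770 × 18.02 = 49.92 g

49.9 g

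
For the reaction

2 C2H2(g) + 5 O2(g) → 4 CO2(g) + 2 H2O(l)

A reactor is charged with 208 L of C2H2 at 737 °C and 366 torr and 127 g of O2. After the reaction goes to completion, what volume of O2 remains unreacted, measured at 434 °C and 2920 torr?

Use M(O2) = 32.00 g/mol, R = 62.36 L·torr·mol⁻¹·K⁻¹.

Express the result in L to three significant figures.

14.3 L

n(C2H2) = PV/RT = (366 × 208) / (62.36 × 1010.15) = 1.209 mol
n(O2) = 127 / 32.00 = 3.969 mol
For 1.209 mol C2H2, stoichiometry requires (5/2) × 1.209 = 3.022 mol O2; 3.969 mol is available, so C2H2 is limiting.
n(O2) consumed = (5/2) × 1.209 = 3.022 mol; remaining = 3.969 − 3.022 = 0.9470 mol
V(O2) = nRT/P = 0.9470 × 62.36 × 707.15 / 2920 = 14.30 L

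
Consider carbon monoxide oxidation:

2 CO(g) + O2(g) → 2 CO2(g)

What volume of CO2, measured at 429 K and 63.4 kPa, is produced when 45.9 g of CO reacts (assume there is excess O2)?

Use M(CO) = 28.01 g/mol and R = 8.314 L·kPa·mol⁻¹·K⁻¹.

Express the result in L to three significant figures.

92.2 L

n(CO) = 45.90 / 28.01 = 1.639 mol
n(CO2) = (2/2) × 1.639 = 1.639 mol
V = nRT/P = 1.639 × 8.314 × 429 / 63.4 = 92.21 L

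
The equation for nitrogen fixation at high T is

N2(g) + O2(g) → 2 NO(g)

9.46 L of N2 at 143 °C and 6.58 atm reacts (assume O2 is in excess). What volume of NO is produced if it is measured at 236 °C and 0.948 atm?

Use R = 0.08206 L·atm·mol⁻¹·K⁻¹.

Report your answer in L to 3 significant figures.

n(N2) = PV/RT = (6.58 × 9.46) / (0.08206 × 416.15) = 1.823 mol
n(NO) = (2/1) × 1.823 = 3.646 mol
V = nRT/P = 3.646 × 0.08206 × 509.15 / 0.948 = 160.7 L

161 L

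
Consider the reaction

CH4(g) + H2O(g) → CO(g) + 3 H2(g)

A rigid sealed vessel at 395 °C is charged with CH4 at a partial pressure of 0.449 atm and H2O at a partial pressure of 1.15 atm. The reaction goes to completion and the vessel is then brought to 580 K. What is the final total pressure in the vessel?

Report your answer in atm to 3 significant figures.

With V and T fixed, P_i ∝ n_i, so the mole ratios apply directly to partial pressures at 395 °C.
P(H2O) required for 0.449 atm of CH4 = (1/1) × 0.449 = 0.4490 atm; available 1.15 atm, so CH4 is limiting.
P(H2O) remaining = 1.15 − (1/1) × 0.449 = 0.7010 atm
P(gaseous products) = (1+3)/1 × 0.449 = 1.796 atm
P_total at 395 °C = 0.7010 + 1.796 = 2.497 atm
Scaling to 580 K: P = 2.497 × 580/668.15 = 2.168 atm

2.17 atm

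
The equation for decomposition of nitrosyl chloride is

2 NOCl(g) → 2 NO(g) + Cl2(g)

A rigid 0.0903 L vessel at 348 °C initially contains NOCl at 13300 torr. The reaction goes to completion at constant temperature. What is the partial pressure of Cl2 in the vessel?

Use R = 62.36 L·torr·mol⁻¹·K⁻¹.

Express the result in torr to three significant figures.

n(NOCl)₀ = PV/RT = (13300 × 0.0903) / (62.36 × 621.15) = 0.03101 mol
n(Cl2) = (1/2) × 0.03101 = 0.01550 mol
P(Cl2) = nRT/V = 0.01550 × 62.36 × 621.15 / 0.0903 = 6649 torr

6650 torr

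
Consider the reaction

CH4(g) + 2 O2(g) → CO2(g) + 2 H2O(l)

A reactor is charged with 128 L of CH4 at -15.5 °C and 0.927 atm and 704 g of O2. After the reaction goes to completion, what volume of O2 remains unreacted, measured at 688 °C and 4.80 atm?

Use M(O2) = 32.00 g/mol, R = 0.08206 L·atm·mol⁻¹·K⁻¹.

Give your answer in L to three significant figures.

n(CH4) = PV/RT = (0.927 × 128) / (0.08206 × 257.65) = 5.612 mol
n(O2) = 704 / 32.00 = 22.00 mol
For 5.612 mol CH4, stoichiometry requires (2/1) × 5.612 = 11.22 mol O2; 22.00 mol is available, so CH4 is limiting.
n(O2) consumed = (2/1) × 5.612 = 11.22 mol; remaining = 22.00 − 11.22 = 10.78 mol
V(O2) = nRT/P = 10.78 × 0.08206 × 961.15 / 4.80 = 177.1 L

177 L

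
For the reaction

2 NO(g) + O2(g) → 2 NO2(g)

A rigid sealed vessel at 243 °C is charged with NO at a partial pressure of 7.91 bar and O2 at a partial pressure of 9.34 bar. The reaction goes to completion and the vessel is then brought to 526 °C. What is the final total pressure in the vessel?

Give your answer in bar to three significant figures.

With V and T fixed, P_i ∝ n_i, so the mole ratios apply directly to partial pressures at 243 °C.
P(O2) required for 7.91 bar of NO = (1/2) × 7.91 = 3.955 bar; available 9.34 bar, so NO is limiting.
P(O2) remaining = 9.34 − (1/2) × 7.91 = 5.385 bar
P(gaseous products) = (2)/2 × 7.91 = 7.910 bar
P_total at 243 °C = 5.385 + 7.910 = 13.29 bar
Scaling to 526 °C: P = 13.29 × 799.15/516.15 = 20.58 bar

20.6 bar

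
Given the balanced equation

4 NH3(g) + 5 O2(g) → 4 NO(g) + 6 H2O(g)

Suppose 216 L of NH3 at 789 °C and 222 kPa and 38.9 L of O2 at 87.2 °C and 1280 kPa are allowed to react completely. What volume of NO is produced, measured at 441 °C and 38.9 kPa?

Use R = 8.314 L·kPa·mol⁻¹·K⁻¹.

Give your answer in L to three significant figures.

n(NH3) = PV/RT = (222 × 216) / (8.314 × 1062.15) = 5.430 mol
n(O2) = PV/RT = (1280 × 38.9) / (8.314 × 360.35) = 16.62 mol
For 5.430 mol NH3, stoichiometry requires (5/4) × 5.430 = 6.787 mol O2; 16.62 mol is available, so NH3 is limiting.
n(NO) = (4/4) × 5.430 = 5.430 mol
V(NO) = nRT/P = 5.430 × 8.314 × 714.15 / 38.9 = 828.8 L

829 L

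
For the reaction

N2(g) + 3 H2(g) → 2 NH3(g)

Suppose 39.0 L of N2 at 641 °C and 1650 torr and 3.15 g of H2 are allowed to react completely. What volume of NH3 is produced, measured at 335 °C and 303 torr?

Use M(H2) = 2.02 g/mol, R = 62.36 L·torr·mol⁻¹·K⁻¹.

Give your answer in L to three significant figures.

130 L

n(N2) = PV/RT = (1650 × 39.0) / (62.36 × 914.15) = 1.129 mol
n(H2) = 3.15 / 2.02 = 1.559 mol
For 1.129 mol N2, stoichiometry requires (3/1) × 1.129 = 3.387 mol H2; 1.559 mol is available, so H2 is limiting.
n(NH3) = (2/3) × 1.559 = 1.039 mol
V(NH3) = nRT/P = 1.039 × 62.36 × 608.15 / 303 = 130.0 L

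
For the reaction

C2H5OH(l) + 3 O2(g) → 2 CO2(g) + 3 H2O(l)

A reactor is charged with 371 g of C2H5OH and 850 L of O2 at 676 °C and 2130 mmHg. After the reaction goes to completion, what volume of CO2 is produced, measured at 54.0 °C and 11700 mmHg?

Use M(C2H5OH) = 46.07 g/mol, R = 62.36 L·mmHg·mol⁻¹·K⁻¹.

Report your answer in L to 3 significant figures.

n(C2H5OH) = 371 / 46.07 = 8.053 mol
n(O2) = PV/RT = (2130 × 850) / (62.36 × 949.15) = 30.59 mol
For 8.053 mol C2H5OH, stoichiometry requires (3/1) × 8.053 = 24.16 mol O2; 30.59 mol is available, so C2H5OH is limiting.
n(CO2) = (2/1) × 8.053 = 16.11 mol
V(CO2) = nRT/P = 16.11 × 62.36 × 327.15 / 11700 = 28.09 L

28.1 L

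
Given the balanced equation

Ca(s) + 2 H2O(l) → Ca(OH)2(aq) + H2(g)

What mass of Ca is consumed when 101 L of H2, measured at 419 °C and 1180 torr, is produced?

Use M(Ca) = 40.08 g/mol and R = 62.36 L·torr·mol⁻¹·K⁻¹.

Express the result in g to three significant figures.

111 g

n(H2) = PV/RT = (1180 × 101) / (62.36 × 692.15) = 2.761 mol
n(Ca) = (1/1) × 2.761 = 2.761 mol
m(Ca) = 2.761 × 40.08 = 110.7 g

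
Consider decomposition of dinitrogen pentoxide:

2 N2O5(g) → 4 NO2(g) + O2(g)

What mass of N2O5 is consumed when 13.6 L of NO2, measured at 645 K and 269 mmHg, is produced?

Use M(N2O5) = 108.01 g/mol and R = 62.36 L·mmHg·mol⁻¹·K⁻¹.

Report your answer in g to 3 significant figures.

4.91 g

n(NO2) = PV/RT = (269 × 13.6) / (62.36 × 645) = 0.09095 mol
n(N2O5) = (2/4) × 0.09095 = 0.04548 mol
m(N2O5) = 0.04548 × 108.01 = 4.912 g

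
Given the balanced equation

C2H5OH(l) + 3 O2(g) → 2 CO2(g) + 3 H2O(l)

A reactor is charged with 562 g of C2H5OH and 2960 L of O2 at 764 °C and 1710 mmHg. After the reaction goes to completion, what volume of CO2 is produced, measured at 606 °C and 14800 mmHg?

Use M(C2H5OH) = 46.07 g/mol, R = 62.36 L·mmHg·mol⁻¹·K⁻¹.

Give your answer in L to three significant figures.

n(C2H5OH) = 562 / 46.07 = 12.20 mol
n(O2) = PV/RT = (1710 × 2960) / (62.36 × 1037.15) = 78.26 mol
For 12.20 mol C2H5OH, stoichiometry requires (3/1) × 12.20 = 36.60 mol O2; 78.26 mol is available, so C2H5OH is limiting.
n(CO2) = (2/1) × 12.20 = 24.40 mol
V(CO2) = nRT/P = 24.40 × 62.36 × 879.15 / 14800 = 90.39 L

90.4 L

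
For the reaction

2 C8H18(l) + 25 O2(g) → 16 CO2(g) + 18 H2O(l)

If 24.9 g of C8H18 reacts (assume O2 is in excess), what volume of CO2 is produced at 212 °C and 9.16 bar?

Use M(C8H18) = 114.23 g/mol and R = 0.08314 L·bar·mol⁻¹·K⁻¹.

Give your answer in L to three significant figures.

n(C8H18) = 24.90 / 114.23 = 0.2180 mol
n(CO2) = (16/2) × 0.2180 = 1.744 mol
V = nRT/P = 1.744 × 0.08314 × 485.15 / 9.16 = 7.680 L

7.68 L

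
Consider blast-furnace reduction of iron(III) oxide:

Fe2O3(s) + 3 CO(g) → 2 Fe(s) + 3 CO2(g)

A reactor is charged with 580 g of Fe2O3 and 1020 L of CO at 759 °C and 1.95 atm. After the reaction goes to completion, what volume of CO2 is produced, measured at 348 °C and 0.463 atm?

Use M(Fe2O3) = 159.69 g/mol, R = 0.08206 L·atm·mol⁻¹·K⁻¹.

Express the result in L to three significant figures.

n(Fe2O3) = 580 / 159.69 = 3.632 mol
n(CO) = PV/RT = (1.95 × 1020) / (0.08206 × 1032.15) = 23.48 mol
For 3.632 mol Fe2O3, stoichiometry requires (3/1) × 3.632 = 10.90 mol CO; 23.48 mol is available, so Fe2O3 is limiting.
n(CO2) = (3/1) × 3.632 = 10.90 mol
V(CO2) = nRT/P = 10.90 × 0.08206 × 621.15 / 0.463 = 1200 L

1200 L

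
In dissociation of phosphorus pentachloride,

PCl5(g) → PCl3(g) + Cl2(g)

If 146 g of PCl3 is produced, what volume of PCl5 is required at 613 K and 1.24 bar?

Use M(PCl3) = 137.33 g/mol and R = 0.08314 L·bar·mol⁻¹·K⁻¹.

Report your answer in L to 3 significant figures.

n(PCl3) = 146.0 / 137.33 = 1.063 mol
n(PCl5) = (1/1) × 1.063 = 1.063 mol
V = nRT/P = 1.063 × 0.08314 × 613 / 1.24 = 43.69 L

43.7 L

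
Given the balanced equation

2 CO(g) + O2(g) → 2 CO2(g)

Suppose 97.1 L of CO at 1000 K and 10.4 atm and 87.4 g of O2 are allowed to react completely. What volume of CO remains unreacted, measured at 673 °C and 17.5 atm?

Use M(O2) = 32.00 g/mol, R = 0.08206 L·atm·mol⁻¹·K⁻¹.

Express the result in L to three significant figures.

30.4 L

n(CO) = PV/RT = (10.4 × 97.1) / (0.08206 × 1000) = 12.31 mol
n(O2) = 87.4 / 32.00 = 2.731 mol
For 12.31 mol CO, stoichiometry requires (1/2) × 12.31 = 6.155 mol O2; 2.731 mol is available, so O2 is limiting.
n(CO) consumed = (2/1) × 2.731 = 5.462 mol; remaining = 12.31 − 5.462 = 6.848 mol
V(CO) = nRT/P = 6.848 × 0.08206 × 946.15 / 17.5 = 30.38 L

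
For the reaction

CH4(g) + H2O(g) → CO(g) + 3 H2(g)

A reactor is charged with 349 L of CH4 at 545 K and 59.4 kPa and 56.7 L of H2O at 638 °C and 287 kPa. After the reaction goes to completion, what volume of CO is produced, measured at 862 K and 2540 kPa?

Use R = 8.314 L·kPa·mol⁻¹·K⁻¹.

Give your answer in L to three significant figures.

n(CH4) = PV/RT = (59.4 × 349) / (8.314 × 545) = 4.575 mol
n(H2O) = PV/RT = (287 × 56.7) / (8.314 × 911.15) = 2.148 mol
For 4.575 mol CH4, stoichiometry requires (1/1) × 4.575 = 4.575 mol H2O; 2.148 mol is available, so H2O is limiting.
n(CO) = (1/1) × 2.148 = 2.148 mol
V(CO) = nRT/P = 2.148 × 8.314 × 862 / 2540 = 6.061 L

6.06 L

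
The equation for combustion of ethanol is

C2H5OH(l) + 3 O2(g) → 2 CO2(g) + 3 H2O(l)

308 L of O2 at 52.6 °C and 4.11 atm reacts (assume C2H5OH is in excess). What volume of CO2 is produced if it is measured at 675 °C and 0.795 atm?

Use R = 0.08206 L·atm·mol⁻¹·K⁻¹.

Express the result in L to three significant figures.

3090 L

n(O2) = PV/RT = (4.11 × 308) / (0.08206 × 325.75) = 47.36 mol
n(CO2) = (2/3) × 47.36 = 31.57 mol
V = nRT/P = 31.57 × 0.08206 × 948.15 / 0.795 = 3090 L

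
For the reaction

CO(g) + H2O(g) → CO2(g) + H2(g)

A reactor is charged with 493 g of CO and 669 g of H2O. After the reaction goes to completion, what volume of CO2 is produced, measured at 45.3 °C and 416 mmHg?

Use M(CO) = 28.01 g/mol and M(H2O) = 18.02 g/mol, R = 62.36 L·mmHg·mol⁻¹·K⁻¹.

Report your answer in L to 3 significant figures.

840 L

n(CO) = 493 / 28.01 = 17.60 mol
n(H2O) = 669 / 18.02 = 37.13 mol
For 17.60 mol CO, stoichiometry requires (1/1) × 17.60 = 17.60 mol H2O; 37.13 mol is available, so CO is limiting.
n(CO2) = (1/1) × 17.60 = 17.60 mol
V(CO2) = nRT/P = 17.60 × 62.36 × 318.45 / 416 = 840.2 L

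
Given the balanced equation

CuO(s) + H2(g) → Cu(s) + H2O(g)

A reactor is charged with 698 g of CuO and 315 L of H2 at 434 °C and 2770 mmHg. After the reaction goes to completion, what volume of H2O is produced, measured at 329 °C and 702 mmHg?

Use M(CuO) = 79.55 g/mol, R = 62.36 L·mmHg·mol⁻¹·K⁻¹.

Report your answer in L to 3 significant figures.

469 L

n(CuO) = 698 / 79.55 = 8.774 mol
n(H2) = PV/RT = (2770 × 315) / (62.36 × 707.15) = 19.79 mol
For 8.774 mol CuO, stoichiometry requires (1/1) × 8.774 = 8.774 mol H2; 19.79 mol is available, so CuO is limiting.
n(H2O) = (1/1) × 8.774 = 8.774 mol
V(H2O) = nRT/P = 8.774 × 62.36 × 602.15 / 702 = 469.3 L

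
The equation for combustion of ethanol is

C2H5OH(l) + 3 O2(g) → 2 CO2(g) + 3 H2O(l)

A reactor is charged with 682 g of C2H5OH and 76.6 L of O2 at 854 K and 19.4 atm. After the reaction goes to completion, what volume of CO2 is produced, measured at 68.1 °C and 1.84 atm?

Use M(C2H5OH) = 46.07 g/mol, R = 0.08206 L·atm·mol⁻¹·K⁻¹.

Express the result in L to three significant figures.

215 L

n(C2H5OH) = 682 / 46.07 = 14.80 mol
n(O2) = PV/RT = (19.4 × 76.6) / (0.08206 × 854) = 21.21 mol
For 14.80 mol C2H5OH, stoichiometry requires (3/1) × 14.80 = 44.40 mol O2; 21.21 mol is available, so O2 is limiting.
n(CO2) = (2/3) × 21.21 = 14.14 mol
V(CO2) = nRT/P = 14.14 × 0.08206 × 341.25 / 1.84 = 215.2 L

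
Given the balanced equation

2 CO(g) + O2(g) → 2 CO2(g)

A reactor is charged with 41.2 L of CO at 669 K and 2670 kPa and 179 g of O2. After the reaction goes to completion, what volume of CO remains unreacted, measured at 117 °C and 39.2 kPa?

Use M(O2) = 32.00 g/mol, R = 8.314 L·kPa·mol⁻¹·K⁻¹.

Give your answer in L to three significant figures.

n(CO) = PV/RT = (2670 × 41.2) / (8.314 × 669) = 19.78 mol
n(O2) = 179 / 32.00 = 5.594 mol
For 19.78 mol CO, stoichiometry requires (1/2) × 19.78 = 9.890 mol O2; 5.594 mol is available, so O2 is limiting.
n(CO) consumed = (2/1) × 5.594 = 11.19 mol; remaining = 19.78 − 11.19 = 8.590 mol
V(CO) = nRT/P = 8.590 × 8.314 × 390.15 / 39.2 = 710.8 L

711 L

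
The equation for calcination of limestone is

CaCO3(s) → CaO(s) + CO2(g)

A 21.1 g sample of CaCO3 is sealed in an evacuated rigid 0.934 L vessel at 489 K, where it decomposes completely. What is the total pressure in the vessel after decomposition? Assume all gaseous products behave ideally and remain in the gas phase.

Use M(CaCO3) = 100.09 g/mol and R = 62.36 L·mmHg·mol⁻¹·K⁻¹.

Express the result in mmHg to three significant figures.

n(CaCO3) = 21.1 / 100.09 = 0.2108 mol
n(gas produced) = (1/1) × 0.2108 = 0.2108 mol
P = nRT/V = 0.2108 × 62.36 × 489 / 0.934 = 6882 mmHg

6880 mmHg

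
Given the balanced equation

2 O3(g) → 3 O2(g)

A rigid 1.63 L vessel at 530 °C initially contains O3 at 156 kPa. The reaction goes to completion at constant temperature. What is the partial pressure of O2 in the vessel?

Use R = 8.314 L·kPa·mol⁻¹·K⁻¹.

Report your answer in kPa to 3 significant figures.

234 kPa

n(O3)₀ = PV/RT = (156 × 1.63) / (8.314 × 803.15) = 0.03808 mol
n(O2) = (3/2) × 0.03808 = 0.05712 mol
P(O2) = nRT/V = 0.05712 × 8.314 × 803.15 / 1.63 = 234.0 kPa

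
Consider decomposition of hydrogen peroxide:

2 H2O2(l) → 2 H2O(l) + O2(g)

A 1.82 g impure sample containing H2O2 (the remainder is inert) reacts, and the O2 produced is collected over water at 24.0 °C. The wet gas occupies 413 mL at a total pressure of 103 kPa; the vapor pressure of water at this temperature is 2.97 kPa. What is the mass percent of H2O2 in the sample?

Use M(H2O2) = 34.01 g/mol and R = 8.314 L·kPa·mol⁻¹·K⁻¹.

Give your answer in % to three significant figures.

62.5 %

P(O2) = 103 − 2.97 = 100.0 kPa
n(O2) = PV/RT = (100.0 × 0.4130) / (8.314 × 297.15) = 0.01672 mol
n(H2O2) = (2/1) × 0.01672 = 0.03344 mol
m(H2O2) = 0.03344 × 34.01 = 1.137 g
%H2O2 = 1.137 / 1.82 × 100 = 62.47%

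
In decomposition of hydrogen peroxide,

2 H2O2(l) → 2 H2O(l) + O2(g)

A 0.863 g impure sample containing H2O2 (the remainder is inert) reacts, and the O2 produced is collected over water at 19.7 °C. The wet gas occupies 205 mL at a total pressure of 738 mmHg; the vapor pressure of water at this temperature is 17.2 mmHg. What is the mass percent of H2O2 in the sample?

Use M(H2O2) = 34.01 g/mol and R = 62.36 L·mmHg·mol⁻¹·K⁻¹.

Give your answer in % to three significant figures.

P(O2) = 738 − 17.2 = 720.8 mmHg
n(O2) = PV/RT = (720.8 × 0.2050) / (62.36 × 292.85) = 0.008091 mol
n(H2O2) = (2/1) × 0.008091 = 0.01618 mol
m(H2O2) = 0.01618 × 34.01 = 0.5503 g
%H2O2 = 0.5503 / 0.863 × 100 = 63.77%

63.8 %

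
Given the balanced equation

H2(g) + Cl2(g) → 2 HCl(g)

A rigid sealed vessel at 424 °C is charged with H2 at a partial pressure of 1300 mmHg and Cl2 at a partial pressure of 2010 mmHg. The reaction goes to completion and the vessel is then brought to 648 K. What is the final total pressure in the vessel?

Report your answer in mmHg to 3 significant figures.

3080 mmHg

With V and T fixed, P_i ∝ n_i, so the mole ratios apply directly to partial pressures at 424 °C.
P(Cl2) required for 1300 mmHg of H2 = (1/1) × 1300 = 1300 mmHg; available 2010 mmHg, so H2 is limiting.
P(Cl2) remaining = 2010 − (1/1) × 1300 = 710.0 mmHg
P(gaseous products) = (2)/1 × 1300 = 2600 mmHg
P_total at 424 °C = 710.0 + 2600 = 3310 mmHg
Scaling to 648 K: P = 3310 × 648/697.15 = 3077 mmHg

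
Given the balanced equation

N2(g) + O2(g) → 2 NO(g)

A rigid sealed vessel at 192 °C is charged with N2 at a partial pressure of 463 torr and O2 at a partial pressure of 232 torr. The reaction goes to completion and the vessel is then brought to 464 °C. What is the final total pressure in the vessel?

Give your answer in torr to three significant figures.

At constant V, partial pressures at 192 °C are proportional to moles, so apply stoichiometry directly to pressures.
P(O2) required for 463 torr of N2 = (1/1) × 463 = 463.0 torr; available 232 torr, so O2 is limiting.
P(N2) remaining = 463 − (1/1) × 232 = 231.0 torr
P(gaseous products) = (2)/1 × 232 = 464.0 torr
P_total at 192 °C = 231.0 + 464.0 = 695.0 torr
Scaling to 464 °C: P = 695.0 × 737.15/465.15 = 1101 torr

1100 torr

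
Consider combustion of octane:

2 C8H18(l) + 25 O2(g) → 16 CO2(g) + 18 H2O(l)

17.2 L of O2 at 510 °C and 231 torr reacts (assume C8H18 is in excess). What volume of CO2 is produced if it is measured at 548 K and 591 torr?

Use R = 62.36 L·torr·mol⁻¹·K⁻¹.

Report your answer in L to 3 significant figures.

3.01 L

n(O2) = PV/RT = (231 × 17.2) / (62.36 × 783.15) = 0.08136 mol
n(CO2) = (16/25) × 0.08136 = 0.05207 mol
V = nRT/P = 0.05207 × 62.36 × 548 / 591 = 3.011 L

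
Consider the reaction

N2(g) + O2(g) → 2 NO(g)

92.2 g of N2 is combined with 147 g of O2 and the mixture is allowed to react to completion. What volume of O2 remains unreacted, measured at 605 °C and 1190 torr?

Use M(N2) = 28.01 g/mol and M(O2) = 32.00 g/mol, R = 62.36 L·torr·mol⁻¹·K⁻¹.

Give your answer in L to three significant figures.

n(N2) = 92.2 / 28.01 = 3.292 mol
n(O2) = 147 / 32.00 = 4.594 mol
For 3.292 mol N2, stoichiometry requires (1/1) × 3.292 = 3.292 mol O2; 4.594 mol is available, so N2 is limiting.
n(O2) consumed = (1/1) × 3.292 = 3.292 mol; remaining = 4.594 − 3.292 = 1.302 mol
V(O2) = nRT/P = 1.302 × 62.36 × 878.15 / 1190 = 59.92 L

59.9 L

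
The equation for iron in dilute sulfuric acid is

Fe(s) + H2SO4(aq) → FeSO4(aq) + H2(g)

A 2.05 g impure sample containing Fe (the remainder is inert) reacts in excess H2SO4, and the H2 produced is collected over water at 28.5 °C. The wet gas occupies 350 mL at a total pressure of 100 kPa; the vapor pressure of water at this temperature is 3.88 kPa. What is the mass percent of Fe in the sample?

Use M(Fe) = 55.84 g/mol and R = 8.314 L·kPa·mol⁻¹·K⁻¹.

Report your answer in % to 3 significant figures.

36.5 %

P(H2) = 100 − 3.88 = 96.12 kPa
n(H2) = PV/RT = (96.12 × 0.3500) / (8.314 × 301.65) = 0.01341 mol
n(Fe) = (1/1) × 0.01341 = 0.01341 mol
m(Fe) = 0.01341 × 55.84 = 0.7488 g
%Fe = 0.7488 / 2.05 × 100 = 36.53%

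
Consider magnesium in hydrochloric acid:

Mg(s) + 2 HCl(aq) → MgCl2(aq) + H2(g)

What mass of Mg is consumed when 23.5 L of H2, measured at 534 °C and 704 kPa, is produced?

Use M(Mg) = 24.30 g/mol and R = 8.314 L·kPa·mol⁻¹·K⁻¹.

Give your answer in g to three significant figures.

n(H2) = PV/RT = (704 × 23.5) / (8.314 × 807.15) = 2.465 mol
n(Mg) = (1/1) × 2.465 = 2.465 mol
m(Mg) = 2.465 × 24.30 = 59.90 g

59.9 g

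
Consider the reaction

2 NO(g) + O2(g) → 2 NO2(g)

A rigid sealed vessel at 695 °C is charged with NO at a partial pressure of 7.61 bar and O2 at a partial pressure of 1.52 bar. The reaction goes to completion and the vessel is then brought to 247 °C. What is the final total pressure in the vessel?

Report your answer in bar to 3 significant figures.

At constant V, partial pressures at 695 °C are proportional to moles, so apply stoichiometry directly to pressures.
P(O2) required for 7.61 bar of NO = (1/2) × 7.61 = 3.805 bar; available 1.52 bar, so O2 is limiting.
P(NO) remaining = 7.61 − (2/1) × 1.52 = 4.570 bar
P(gaseous products) = (2)/1 × 1.52 = 3.040 bar
P_total at 695 °C = 4.570 + 3.040 = 7.610 bar
Scaling to 247 °C: P = 7.610 × 520.15/968.15 = 4.089 bar

4.09 bar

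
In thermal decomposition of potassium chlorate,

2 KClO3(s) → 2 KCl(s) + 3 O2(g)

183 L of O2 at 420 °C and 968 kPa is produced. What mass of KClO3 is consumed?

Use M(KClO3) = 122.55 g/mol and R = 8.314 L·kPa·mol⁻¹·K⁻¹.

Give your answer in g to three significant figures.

n(O2) = PV/RT = (968 × 183) / (8.314 × 693.15) = 30.74 mol
n(KClO3) = (2/3) × 30.74 = 20.49 mol
m(KClO3) = 20.49 × 122.55 = 2511 g

2510 g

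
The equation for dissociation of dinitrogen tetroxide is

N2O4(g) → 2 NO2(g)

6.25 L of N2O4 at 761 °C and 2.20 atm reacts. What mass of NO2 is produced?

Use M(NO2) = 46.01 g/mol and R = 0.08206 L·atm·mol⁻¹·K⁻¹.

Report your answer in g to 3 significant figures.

n(N2O4) = PV/RT = (2.20 × 6.25) / (0.08206 × 1034.15) = 0.1620 mol
n(NO2) = (2/1) × 0.1620 = 0.3240 mol
m(NO2) = 0.3240 × 46.01 = 14.91 g

14.9 g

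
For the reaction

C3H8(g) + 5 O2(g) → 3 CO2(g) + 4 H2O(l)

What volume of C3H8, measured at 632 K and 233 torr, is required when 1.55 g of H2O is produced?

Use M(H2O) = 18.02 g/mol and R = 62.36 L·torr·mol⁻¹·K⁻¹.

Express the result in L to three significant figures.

n(H2O) = 1.550 / 18.02 = 0.08602 mol
n(C3H8) = (1/4) × 0.08602 = 0.02150 mol
V = nRT/P = 0.02150 × 62.36 × 632 / 233 = 3.637 L

3.64 L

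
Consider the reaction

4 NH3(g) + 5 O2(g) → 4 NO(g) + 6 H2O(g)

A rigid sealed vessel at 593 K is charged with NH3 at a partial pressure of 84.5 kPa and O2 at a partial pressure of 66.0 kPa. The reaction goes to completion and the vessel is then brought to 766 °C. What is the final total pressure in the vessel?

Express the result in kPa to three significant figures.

287 kPa

Because the vessel is rigid and T is held at 593 K, work the stoichiometry in partial pressures (P_i = n_iRT/V).
P(O2) required for 84.5 kPa of NH3 = (5/4) × 84.5 = 105.6 kPa; available 66.0 kPa, so O2 is limiting.
P(NH3) remaining = 84.5 − (4/5) × 66.0 = 31.70 kPa
P(gaseous products) = (4+6)/5 × 66.0 = 132.0 kPa
P_total at 593 K = 31.70 + 132.0 = 163.7 kPa
Scaling to 766 °C: P = 163.7 × 1039.15/593 = 286.9 kPa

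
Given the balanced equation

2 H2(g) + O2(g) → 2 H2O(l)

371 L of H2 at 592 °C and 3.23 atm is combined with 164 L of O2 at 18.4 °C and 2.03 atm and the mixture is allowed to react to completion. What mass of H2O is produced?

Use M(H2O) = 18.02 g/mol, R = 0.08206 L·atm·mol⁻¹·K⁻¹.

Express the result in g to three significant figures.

n(H2) = PV/RT = (3.23 × 371) / (0.08206 × 865.15) = 16.88 mol
n(O2) = PV/RT = (2.03 × 164) / (0.08206 × 291.55) = 13.92 mol
For 16.88 mol H2, stoichiometry requires (1/2) × 16.88 = 8.440 mol O2; 13.92 mol is available, so H2 is limiting.
n(H2O) = (2/2) × 16.88 = 16.88 mol
m(H2O) = 16.88 × 18.02 = 304.2 g

304 g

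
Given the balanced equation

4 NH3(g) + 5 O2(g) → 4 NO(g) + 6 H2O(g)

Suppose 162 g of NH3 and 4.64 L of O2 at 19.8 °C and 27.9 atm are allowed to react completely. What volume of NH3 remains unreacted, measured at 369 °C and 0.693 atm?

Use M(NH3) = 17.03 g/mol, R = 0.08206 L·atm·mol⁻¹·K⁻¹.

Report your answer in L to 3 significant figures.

n(NH3) = 162 / 17.03 = 9.513 mol
n(O2) = PV/RT = (27.9 × 4.64) / (0.08206 × 292.95) = 5.385 mol
For 9.513 mol NH3, stoichiometry requires (5/4) × 9.513 = 11.89 mol O2; 5.385 mol is available, so O2 is limiting.
n(NH3) consumed = (4/5) × 5.385 = 4.308 mol; remaining = 9.513 − 4.308 = 5.205 mol
V(NH3) = nRT/P = 5.205 × 0.08206 × 642.15 / 0.693 = 395.8 L

396 L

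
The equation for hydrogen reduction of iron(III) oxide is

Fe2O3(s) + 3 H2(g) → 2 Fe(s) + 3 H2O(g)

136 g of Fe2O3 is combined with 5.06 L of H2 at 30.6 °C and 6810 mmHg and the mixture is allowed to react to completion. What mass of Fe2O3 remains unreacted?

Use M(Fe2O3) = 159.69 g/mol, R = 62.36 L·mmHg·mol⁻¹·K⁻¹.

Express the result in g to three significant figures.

n(Fe2O3) = 136 / 159.69 = 0.8517 mol
n(H2) = PV/RT = (6810 × 5.06) / (62.36 × 303.75) = 1.819 mol
For 0.8517 mol Fe2O3, stoichiometry requires (3/1) × 0.8517 = 2.555 mol H2; 1.819 mol is available, so H2 is limiting.
n(Fe2O3) consumed = (1/3) × 1.819 = 0.6063 mol; remaining = 0.8517 − 0.6063 = 0.2454 mol
m(Fe2O3) = 0.2454 × 159.69 = 39.19 g

39.2 g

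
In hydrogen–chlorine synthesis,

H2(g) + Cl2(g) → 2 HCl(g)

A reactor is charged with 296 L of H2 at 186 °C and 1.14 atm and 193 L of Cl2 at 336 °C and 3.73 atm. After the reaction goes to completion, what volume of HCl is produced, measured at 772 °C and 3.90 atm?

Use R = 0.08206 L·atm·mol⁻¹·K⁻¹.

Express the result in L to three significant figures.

394 L

n(H2) = PV/RT = (1.14 × 296) / (0.08206 × 459.15) = 8.956 mol
n(Cl2) = PV/RT = (3.73 × 193) / (0.08206 × 609.15) = 14.40 mol
For 8.956 mol H2, stoichiometry requires (1/1) × 8.956 = 8.956 mol Cl2; 14.40 mol is available, so H2 is limiting.
n(HCl) = (2/1) × 8.956 = 17.91 mol
V(HCl) = nRT/P = 17.91 × 0.08206 × 1045.15 / 3.90 = 393.9 L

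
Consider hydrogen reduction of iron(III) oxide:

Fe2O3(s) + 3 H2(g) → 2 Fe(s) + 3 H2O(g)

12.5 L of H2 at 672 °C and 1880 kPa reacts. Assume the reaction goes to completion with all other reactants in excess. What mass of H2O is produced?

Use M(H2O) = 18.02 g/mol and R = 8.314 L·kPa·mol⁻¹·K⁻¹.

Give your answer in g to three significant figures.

53.9 g

n(H2) = PV/RT = (1880 × 12.5) / (8.314 × 945.15) = 2.991 mol
n(H2O) = (3/3) × 2.991 = 2.991 mol
m(H2O) = 2.991 × 18.02 = 53.90 g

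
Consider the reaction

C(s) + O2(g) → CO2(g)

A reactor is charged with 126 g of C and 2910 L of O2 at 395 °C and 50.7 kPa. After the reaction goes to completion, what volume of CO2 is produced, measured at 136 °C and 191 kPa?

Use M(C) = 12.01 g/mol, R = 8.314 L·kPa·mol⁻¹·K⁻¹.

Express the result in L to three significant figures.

187 L

n(C) = 126 / 12.01 = 10.49 mol
n(O2) = PV/RT = (50.7 × 2910) / (8.314 × 668.15) = 26.56 mol
For 10.49 mol C, stoichiometry requires (1/1) × 10.49 = 10.49 mol O2; 26.56 mol is available, so C is limiting.
n(CO2) = (1/1) × 10.49 = 10.49 mol
V(CO2) = nRT/P = 10.49 × 8.314 × 409.15 / 191 = 186.8 L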